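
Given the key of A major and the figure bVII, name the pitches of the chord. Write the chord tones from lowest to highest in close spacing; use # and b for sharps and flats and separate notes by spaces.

G B D

bVII is a major triad on the lowered seventh degree (the subtonic), borrowed from the parallel minor. In A major that root is G.
So the chord is G-B-D, a major triad.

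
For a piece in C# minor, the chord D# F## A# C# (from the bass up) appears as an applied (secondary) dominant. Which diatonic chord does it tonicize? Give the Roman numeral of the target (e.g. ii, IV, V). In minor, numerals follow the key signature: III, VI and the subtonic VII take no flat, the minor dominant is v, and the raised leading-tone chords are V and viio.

V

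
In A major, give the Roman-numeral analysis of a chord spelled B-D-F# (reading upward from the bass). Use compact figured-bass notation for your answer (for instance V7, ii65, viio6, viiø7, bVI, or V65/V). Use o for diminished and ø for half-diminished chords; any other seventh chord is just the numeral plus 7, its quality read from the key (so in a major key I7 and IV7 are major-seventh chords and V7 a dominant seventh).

The pitches B-D-F# form a minor triad rooted on B.
In A major, B is the supertonic; the diatonic minor triad there is ii.

ii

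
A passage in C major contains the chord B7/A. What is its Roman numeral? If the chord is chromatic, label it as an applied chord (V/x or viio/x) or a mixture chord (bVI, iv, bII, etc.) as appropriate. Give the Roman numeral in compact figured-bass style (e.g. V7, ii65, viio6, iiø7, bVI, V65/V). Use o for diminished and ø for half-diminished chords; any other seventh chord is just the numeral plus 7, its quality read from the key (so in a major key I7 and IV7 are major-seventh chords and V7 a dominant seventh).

Stacked in thirds the chord is B-D#-F#-A: a dominant seventh chord on B.
B is not a diatonic chord root with this quality in C major, but it lies a perfect fifth above E (iii), so the chord functions as an applied dominant of iii.
With A in the bass the chord is in third inversion, so the figured bass is 42.

V42/iii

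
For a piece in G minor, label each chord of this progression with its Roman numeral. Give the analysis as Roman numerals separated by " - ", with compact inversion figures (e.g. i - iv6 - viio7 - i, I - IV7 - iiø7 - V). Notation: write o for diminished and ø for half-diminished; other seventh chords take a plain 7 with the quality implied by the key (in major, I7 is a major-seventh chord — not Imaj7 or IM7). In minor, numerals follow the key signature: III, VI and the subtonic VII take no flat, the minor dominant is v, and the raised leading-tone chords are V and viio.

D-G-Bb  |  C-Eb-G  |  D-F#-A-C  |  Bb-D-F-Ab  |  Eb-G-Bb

i64 - iv - V7 - V7/VI - VI

D-G-Bb: root G is the tonic; minor triad there is i64.
C-Eb-G has root C, degree 4 in G minor, so iv.
D-F#-A-C has root D, degree 5 in G minor, so V7.
Bb-D-F-Ab: a dominant seventh chord on Bb, the applied dominant of VI → V7/VI.
Eb-G-Bb: major triad on Eb = scale degree 6 → VI.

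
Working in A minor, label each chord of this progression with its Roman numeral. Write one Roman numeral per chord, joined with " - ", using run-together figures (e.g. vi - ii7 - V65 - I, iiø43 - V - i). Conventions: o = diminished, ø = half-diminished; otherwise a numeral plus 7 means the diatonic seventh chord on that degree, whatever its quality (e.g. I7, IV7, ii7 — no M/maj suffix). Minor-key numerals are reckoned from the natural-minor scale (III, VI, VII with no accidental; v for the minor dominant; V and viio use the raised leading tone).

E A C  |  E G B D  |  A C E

i64 - v7 - i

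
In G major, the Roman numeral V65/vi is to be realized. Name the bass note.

The applied chord V65/vi is rooted on B: B-D#-F#-A.
The figure 65 means first inversion — the third is in the bass.

D#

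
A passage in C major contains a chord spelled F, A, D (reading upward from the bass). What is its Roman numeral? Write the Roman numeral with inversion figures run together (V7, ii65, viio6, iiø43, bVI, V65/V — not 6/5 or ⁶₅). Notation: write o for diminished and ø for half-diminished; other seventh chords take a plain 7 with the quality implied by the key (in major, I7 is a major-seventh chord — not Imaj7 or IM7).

Stacked in thirds the chord is D-F-A: a minor triad on D.
In C major, D is the supertonic; the diatonic minor triad there is ii.
With F in the bass the chord is in first inversion, so the figured bass is 6.

ii6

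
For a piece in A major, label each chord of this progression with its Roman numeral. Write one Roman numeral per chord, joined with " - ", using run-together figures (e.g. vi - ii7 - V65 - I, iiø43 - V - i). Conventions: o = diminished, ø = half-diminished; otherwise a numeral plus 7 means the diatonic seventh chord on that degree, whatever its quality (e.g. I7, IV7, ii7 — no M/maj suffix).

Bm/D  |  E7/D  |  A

ii6 - V42 - I

Bm/D: minor triad on B = scale degree 2 → ii6.
E7/D has root E, degree 5 in A major, so V42.
A: major triad on A = scale degree 1 → I.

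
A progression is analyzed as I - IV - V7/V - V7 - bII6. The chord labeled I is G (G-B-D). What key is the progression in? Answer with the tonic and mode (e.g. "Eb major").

G major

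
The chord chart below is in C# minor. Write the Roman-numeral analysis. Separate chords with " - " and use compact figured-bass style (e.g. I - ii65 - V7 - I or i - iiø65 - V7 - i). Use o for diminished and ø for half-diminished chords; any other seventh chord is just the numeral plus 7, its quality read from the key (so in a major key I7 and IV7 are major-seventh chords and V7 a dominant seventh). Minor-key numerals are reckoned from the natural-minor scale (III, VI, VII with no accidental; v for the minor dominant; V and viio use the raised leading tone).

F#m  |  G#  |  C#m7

F#m has root F#, degree 4 in C# minor, so iv.
G# has root G#, degree 5 in C# minor, so V.
C#m7: minor seventh chord on C# = scale degree 1 → i7.

iv - V - i7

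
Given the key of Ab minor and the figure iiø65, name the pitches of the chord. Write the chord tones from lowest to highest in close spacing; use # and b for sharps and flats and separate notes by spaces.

Db Fb Ab Bb

In Ab minor, the supertonic is Bb, and the diatonic chord built there is a half-diminished seventh chord.
That chord is spelled Bb-Db-Fb-Ab.
With the 65 figure the chord is in first inversion; from the bass Db upward in close position it reads Db-Fb-Ab-Bb.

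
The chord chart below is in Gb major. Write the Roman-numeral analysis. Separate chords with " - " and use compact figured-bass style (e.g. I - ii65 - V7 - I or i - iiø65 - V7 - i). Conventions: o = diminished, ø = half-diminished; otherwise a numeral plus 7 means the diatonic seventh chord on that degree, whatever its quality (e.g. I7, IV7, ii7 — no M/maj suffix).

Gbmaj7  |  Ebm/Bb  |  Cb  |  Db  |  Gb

I7 - vi64 - IV - V - I

Gbmaj7: major seventh chord on Gb = scale degree 1 → I7.
Ebm/Bb: root Eb is the submediant; minor triad there is vi64.
Cb has root Cb, degree 4 in Gb major, so IV.
Db: major triad on Db = scale degree 5 → V.
Gb: root Gb is the tonic; major triad there is I.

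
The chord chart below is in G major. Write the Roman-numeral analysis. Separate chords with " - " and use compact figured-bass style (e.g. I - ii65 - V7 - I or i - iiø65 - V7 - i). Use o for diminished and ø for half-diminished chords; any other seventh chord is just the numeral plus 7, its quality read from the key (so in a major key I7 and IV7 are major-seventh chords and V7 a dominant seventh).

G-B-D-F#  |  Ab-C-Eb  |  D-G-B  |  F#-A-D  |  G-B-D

I7 - bII - I64 - V6 - I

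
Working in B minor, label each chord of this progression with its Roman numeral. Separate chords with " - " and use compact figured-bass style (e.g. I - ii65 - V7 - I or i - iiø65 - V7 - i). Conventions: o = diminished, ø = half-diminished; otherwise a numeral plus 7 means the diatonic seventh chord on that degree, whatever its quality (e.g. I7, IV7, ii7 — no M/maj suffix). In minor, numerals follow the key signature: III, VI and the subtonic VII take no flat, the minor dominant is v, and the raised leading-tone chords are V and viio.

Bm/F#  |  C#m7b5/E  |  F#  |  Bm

i64 - iiø65 - V - i

Bm/F#: minor triad on B = scale degree 1 → i64.
C#m7b5/E has root C#, degree 2 in B minor, so iiø65.
F# has root F#, degree 5 in B minor, so V.
Bm has root B, degree 1 in B minor, so i.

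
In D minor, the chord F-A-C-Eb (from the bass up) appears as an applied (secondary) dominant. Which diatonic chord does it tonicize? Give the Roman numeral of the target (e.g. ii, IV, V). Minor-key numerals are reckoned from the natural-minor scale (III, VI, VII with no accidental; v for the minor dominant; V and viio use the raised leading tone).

VI

The chord is a dominant seventh chord on F.
A dominant resolves down a perfect fifth: F → Bb. In D minor, Bb is scale degree 6, i.e. VI.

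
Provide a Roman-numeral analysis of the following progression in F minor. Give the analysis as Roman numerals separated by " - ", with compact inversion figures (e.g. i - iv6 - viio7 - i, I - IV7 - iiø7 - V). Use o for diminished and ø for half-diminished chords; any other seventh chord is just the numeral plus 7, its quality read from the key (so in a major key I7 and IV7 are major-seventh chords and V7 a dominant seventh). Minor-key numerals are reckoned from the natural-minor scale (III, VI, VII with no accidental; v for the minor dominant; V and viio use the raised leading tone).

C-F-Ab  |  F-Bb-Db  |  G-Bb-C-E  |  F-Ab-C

C-F-Ab: minor triad on F = scale degree 1 → i64.
F-Bb-Db: minor triad on Bb = scale degree 4 → iv64.
G-Bb-C-E has root C, degree 5 in F minor, so V43.
F-Ab-C: root F is the tonic; minor triad there is i.

i64 - iv64 - V43 - i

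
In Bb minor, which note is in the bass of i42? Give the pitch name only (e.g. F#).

i in Bb minor has root Bb; the chord is Bb-Db-F-Ab.
The figure 42 means third inversion — the seventh is in the bass.

Ab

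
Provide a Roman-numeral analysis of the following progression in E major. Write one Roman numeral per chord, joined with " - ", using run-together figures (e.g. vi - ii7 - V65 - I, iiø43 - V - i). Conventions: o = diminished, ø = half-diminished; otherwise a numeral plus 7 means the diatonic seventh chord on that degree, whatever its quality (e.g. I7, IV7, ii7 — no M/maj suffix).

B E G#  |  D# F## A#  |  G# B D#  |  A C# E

I64 - V/iii - iii - IV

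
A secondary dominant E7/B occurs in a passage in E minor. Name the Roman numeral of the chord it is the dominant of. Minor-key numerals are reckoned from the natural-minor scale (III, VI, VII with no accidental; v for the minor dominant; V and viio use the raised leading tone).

The chord is a dominant seventh chord on E.
A dominant resolves down a perfect fifth: E → A. In E minor, A is scale degree 4, i.e. iv.

iv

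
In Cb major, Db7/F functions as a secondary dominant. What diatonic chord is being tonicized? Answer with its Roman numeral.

V

The chord is a dominant seventh chord on Db.
A dominant resolves down a perfect fifth: Db → Gb. In Cb major, Gb is scale degree 5, i.e. V.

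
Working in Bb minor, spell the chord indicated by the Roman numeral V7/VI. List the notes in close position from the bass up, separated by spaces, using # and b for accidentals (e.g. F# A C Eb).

The slash means an applied dominant: we want the dominant of VI. In Bb minor, VI is Gb major, and its dominant is built on Db.
Building a dominant seventh chord on Db gives Db-F-Ab-Cb.

Db F Ab Cb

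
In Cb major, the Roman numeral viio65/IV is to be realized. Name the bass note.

The applied chord viio65/IV is rooted on Eb: Eb-Gb-Bbb-Dbb.
The figure 65 means first inversion — the third is in the bass.

Gb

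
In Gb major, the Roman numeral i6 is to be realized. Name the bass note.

Bbb

i in Gb major has root Gb; the chord is Gb-Bbb-Db.
The figure 6 means first inversion — the third is in the bass.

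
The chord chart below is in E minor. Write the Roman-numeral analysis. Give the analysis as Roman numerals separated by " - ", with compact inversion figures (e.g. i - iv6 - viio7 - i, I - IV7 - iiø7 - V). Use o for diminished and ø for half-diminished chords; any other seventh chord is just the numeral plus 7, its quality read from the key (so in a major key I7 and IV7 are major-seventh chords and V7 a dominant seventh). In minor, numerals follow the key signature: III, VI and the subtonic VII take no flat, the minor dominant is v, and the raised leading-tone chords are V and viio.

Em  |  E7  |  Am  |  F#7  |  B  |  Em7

Em has root E, degree 1 in E minor, so i.
E7 is the secondary dominant of iv (dominant seventh chord on E): V7/iv.
Am: root A is the subdominant; minor triad there is iv.
F#7: chromatic; F# is V of V, so V7/V.
B has root B, degree 5 in E minor, so V.
Em7: minor seventh chord on E = scale degree 1 → i7.

i - V7/iv - iv - V7/V - V - i7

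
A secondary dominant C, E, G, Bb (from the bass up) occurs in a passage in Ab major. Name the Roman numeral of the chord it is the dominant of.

vi

The chord is a dominant seventh chord on C.
A dominant resolves down a perfect fifth: C → F. In Ab major, F is scale degree 6, i.e. vi.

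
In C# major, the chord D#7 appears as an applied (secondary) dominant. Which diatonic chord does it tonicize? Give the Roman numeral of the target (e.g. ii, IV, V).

V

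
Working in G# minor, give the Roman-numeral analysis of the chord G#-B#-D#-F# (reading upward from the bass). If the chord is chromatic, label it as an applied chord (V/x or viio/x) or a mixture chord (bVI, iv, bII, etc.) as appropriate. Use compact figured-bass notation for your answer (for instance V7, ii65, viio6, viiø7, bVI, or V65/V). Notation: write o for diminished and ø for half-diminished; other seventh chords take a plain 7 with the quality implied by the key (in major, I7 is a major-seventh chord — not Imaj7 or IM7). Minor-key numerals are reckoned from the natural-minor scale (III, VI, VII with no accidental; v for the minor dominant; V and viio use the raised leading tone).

V7/iv

The pitches G#-B#-D#-F# form a dominant seventh chord rooted on G#.
G# is not a diatonic chord root with this quality in G# minor, but it lies a perfect fifth above C# (iv), so the chord functions as an applied dominant of iv.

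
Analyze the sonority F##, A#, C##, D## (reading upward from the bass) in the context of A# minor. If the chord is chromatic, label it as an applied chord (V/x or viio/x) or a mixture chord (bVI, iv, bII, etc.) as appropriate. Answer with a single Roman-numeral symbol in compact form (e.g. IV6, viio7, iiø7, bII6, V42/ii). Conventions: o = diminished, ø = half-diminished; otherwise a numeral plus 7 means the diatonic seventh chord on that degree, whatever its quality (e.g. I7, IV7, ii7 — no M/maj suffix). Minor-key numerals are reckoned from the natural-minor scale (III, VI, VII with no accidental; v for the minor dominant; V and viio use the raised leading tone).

viiø65/V

Stacked in thirds the chord is D##-F##-A#-C##: a half-diminished seventh chord on D##.
D## sits a half step below E# (V in A# minor); a diminished chord there is the applied leading-tone chord of V.
With F## in the bass the chord is in first inversion, so the figured bass is 65.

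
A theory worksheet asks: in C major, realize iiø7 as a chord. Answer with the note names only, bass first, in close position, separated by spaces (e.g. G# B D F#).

Scale degree 2 in C major is D; here the chord built on it is altered to a half-diminished seventh chord. iiø7 is the half-diminished supertonic seventh, borrowed from the parallel minor.
So the chord is D-F-Ab-C, a half-diminished seventh chord.

D F Ab C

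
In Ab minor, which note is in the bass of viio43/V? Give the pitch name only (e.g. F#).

The applied chord viio43/V is rooted on D: D-F-Ab-Cb.
The figure 43 means second inversion — the fifth is in the bass.

Ab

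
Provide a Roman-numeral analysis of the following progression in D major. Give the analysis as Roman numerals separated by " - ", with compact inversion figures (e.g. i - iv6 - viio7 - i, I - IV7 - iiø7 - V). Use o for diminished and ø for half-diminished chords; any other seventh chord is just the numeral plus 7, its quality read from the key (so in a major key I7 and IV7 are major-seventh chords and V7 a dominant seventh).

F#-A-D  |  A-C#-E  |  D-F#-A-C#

I6 - V - I7

F#-A-D has root D, degree 1 in D major, so I6.
A-C#-E has root A, degree 5 in D major, so V.
D-F#-A-C#: major seventh chord on D = scale degree 1 → I7.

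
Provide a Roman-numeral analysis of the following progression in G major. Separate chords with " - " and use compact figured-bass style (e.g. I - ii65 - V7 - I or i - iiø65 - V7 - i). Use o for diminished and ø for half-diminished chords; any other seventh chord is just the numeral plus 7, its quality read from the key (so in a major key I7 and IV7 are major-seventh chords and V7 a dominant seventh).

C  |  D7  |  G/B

IV - V7 - I6

C: root C is the subdominant; major triad there is IV.
D7 has root D, degree 5 in G major, so V7.
G/B has root G, degree 1 in G major, so I6.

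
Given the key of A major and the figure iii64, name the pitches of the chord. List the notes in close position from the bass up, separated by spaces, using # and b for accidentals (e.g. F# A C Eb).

G# C# E

The numeral's case and figure indicate a minor triad. In A major its root, the mediant, is C#.
Stacking thirds from C# gives C#-E-G#.
With the 64 figure the chord is in second inversion; from the bass G# upward in close position it reads G#-C#-E.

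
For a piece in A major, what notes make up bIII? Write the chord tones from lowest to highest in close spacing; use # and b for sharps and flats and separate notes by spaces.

Scale degree 3 in A major is C#; lowering it a half step gives C. bIII is a major triad on the lowered third degree, borrowed from the parallel minor.
So the chord is C-E-G, a major triad.

C E G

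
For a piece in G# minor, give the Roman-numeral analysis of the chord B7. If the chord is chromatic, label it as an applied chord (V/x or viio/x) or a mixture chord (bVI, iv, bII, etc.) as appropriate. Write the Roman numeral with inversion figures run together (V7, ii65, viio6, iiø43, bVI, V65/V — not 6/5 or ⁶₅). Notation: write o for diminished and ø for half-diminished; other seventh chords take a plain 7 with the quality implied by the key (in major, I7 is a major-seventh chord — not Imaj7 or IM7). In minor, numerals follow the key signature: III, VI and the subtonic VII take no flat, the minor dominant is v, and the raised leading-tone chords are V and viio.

The pitches B-D#-F#-A form a dominant seventh chord rooted on B.
B is not a diatonic chord root with this quality in G# minor, but it lies a perfect fifth above E (VI), so the chord functions as an applied dominant of VI.

V7/VI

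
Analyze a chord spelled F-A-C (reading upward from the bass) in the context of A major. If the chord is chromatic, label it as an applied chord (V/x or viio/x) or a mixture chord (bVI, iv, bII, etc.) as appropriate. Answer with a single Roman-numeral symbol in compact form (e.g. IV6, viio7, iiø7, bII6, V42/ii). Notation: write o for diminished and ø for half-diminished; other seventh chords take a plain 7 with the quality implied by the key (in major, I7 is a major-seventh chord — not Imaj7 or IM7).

bVI

Stacked in thirds the chord is F-A-C: a major triad on F.
F is the lowered sixth degree of A major (diatonic 6 would be F#). This is a major triad on the lowered sixth degree, borrowed from the parallel minor.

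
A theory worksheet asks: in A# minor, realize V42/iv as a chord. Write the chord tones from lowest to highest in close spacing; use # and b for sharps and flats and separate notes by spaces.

G# A# C## E#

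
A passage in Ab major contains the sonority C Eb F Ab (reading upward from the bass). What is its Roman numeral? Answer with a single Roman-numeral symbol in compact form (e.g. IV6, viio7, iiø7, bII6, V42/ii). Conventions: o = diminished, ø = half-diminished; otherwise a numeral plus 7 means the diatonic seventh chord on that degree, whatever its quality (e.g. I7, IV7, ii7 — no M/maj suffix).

vi43

The pitches F-Ab-C-Eb form a minor seventh chord rooted on F.
F is scale degree 6 in Ab major, and a minor seventh chord on that degree is written vi7.
With C in the bass the chord is in second inversion, so the figured bass is 43.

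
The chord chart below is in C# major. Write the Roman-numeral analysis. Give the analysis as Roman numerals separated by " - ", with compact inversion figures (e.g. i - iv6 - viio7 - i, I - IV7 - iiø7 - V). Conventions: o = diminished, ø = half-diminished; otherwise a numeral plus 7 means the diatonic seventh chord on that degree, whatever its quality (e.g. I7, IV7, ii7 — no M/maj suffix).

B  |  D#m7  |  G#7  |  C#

bVII - ii7 - V7 - I

B is non-diatonic — bVII, a mixture chord from C# minor.
D#m7: minor seventh chord on D# = scale degree 2 → ii7.
G#7 has root G#, degree 5 in C# major, so V7.
C#: root C# is the tonic; major triad there is I.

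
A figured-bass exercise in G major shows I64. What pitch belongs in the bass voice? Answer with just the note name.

D

I in G major has root G; the chord is G-B-D.
The figure 64 means second inversion — the fifth is in the bass.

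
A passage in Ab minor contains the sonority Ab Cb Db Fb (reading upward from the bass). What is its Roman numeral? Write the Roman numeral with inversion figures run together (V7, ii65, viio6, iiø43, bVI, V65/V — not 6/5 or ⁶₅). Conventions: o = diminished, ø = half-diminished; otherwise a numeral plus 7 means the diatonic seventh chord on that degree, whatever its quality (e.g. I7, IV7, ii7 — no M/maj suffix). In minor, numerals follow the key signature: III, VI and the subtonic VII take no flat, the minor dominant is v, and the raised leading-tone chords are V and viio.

Stacked in thirds the chord is Db-Fb-Ab-Cb: a minor seventh chord on Db.
In Ab minor, Db is the subdominant; the diatonic minor seventh chord there is iv7.
With Ab in the bass the chord is in second inversion, so the figured bass is 43.

iv43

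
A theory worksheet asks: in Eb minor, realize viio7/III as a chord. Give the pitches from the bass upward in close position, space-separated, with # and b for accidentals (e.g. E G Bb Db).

F Ab Cb Ebb

viio7/III is a secondary leading-tone chord. The target III is Gb in Eb minor; the applied chord is rooted a semitone below, on F.
Building a fully diminished seventh chord on F gives F-Ab-Cb-Ebb.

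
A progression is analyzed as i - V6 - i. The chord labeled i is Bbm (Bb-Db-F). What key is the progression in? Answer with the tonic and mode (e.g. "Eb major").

The chord Bbm is a minor triad rooted on Bb; its label is i.
If Bb is scale degree 1 and the mode makes that degree carry a minor triad, the tonic is Bb and the mode is minor.

Bb minor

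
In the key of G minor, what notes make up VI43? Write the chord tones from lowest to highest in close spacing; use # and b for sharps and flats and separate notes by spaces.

Bb D Eb G

In G minor, the submediant is Eb, and the diatonic chord built there is a major seventh chord.
That chord is spelled Eb-G-Bb-D.
With the 43 figure the chord is in second inversion; from the bass Bb upward in close position it reads Bb-D-Eb-G.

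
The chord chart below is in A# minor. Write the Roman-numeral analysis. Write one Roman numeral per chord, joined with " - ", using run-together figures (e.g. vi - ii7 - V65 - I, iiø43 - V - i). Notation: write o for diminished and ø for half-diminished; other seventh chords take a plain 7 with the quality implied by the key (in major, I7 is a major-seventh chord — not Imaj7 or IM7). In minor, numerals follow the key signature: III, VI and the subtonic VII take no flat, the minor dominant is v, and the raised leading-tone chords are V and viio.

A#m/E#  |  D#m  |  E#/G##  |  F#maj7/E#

i64 - iv - V6 - VI42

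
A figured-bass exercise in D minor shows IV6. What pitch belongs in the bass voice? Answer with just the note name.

B

IV in D minor has root G; the chord is G-B-D.
The figure 6 means first inversion — the third is in the bass.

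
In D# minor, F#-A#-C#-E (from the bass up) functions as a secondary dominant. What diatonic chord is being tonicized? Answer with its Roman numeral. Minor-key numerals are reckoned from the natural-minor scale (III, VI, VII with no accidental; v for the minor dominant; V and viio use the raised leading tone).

VI

The chord is a dominant seventh chord on F#.
A dominant resolves down a perfect fifth: F# → B. In D# minor, B is scale degree 6, i.e. VI.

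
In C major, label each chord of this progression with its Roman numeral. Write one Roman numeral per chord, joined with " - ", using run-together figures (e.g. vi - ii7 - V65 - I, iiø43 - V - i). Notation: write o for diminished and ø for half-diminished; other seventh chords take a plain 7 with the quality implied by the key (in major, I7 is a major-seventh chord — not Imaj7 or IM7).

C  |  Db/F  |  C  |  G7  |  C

C has root C, degree 1 in C major, so I.
Db/F: Db with this quality isn't in the key; a major triad on b2 is the Neapolitan sixth, bII6 (third, F, in the bass — hence the 6).
C: root C is the tonic; major triad there is I.
G7: root G is the dominant; dominant seventh chord there is V7.
C: major triad on C = scale degree 1 → I.

I - bII6 - I - V7 - I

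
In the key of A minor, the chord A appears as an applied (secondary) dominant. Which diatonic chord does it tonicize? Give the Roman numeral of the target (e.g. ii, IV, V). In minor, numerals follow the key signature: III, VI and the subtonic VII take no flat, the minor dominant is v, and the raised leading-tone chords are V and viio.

The chord is a major triad on A.
A dominant resolves down a perfect fifth: A → D. In A minor, D is scale degree 4, i.e. iv.

iv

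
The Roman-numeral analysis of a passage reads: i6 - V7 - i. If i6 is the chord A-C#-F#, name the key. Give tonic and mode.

The chord F#m/A is a minor triad rooted on F#; its label is i6.
If F# is scale degree 1 and the mode makes that degree carry a minor triad, the tonic is F# and the mode is minor.

F# minor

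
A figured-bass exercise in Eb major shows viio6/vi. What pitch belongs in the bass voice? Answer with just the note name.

D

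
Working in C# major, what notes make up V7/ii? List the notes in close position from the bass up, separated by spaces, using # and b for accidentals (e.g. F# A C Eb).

The slash means an applied dominant: we want the dominant of ii. In C# major, ii is D# minor, and its dominant is built on A#.
Building a dominant seventh chord on A# gives A#-C##-E#-G#.

A# C## E# G#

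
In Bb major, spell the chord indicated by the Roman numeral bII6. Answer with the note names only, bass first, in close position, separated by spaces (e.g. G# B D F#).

Eb Gb Cb

bII6 is the Neapolitan sixth — a major triad on the lowered second degree, here in its customary first inversion. In Bb major that root is Cb.
So the chord is Cb-Eb-Gb.
With the 6 figure the chord is in first inversion; from the bass Eb upward in close position it reads Eb-Gb-Cb.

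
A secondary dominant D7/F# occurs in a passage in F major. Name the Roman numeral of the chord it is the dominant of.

ii

The chord is a dominant seventh chord on D.
A dominant resolves down a perfect fifth: D → G. In F major, G is scale degree 2, i.e. ii.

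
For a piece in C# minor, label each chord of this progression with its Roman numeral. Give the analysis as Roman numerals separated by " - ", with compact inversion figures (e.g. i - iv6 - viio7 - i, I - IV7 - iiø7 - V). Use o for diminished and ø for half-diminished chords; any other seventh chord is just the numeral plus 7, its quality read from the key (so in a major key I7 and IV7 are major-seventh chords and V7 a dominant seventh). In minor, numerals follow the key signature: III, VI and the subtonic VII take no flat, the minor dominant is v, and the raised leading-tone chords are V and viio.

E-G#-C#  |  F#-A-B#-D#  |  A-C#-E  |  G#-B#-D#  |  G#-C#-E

i6 - viio43 - VI - V - i64

E-G#-C#: minor triad on C# = scale degree 1 → i6.
F#-A-B#-D# has root B#, degree 7 in C# minor, so viio43.
A-C#-E: major triad on A = scale degree 6 → VI.
G#-B#-D#: root G# is the dominant; major triad there is V.
G#-C#-E has root C#, degree 1 in C# minor, so i64.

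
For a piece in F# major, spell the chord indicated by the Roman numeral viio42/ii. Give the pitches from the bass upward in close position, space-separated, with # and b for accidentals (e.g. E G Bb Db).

E F## A# C#

The slash marks an applied leading-tone chord: viio of ii. In F# major, ii is G#, so the leading tone to it is F##, a half step below.
Building a fully diminished seventh chord on F## gives F##-A#-C#-E.
With the 42 figure the chord is in third inversion; from the bass E upward in close position it reads E-F##-A#-C#.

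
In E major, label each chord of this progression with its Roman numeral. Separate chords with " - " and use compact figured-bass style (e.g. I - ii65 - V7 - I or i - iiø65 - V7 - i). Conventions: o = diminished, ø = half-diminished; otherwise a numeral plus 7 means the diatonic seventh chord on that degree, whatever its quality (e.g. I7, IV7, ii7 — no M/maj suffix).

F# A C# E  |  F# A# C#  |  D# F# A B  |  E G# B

ii7 - V/V - V65 - I

F#-A-C#-E has root F#, degree 2 in E major, so ii7.
F#-A#-C#: a major triad on F#, the applied dominant of V → V/V.
D#-F#-A-B: dominant seventh chord on B = scale degree 5 → V65.
E-G#-B: root E is the tonic; major triad there is I.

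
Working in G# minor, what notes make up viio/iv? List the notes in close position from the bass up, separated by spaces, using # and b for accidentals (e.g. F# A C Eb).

B# D# F#

The slash marks an applied leading-tone chord: viio of iv. In G# minor, iv is C#, so the leading tone to it is B#, a half step below.
Building a diminished triad on B# gives B#-D#-F#.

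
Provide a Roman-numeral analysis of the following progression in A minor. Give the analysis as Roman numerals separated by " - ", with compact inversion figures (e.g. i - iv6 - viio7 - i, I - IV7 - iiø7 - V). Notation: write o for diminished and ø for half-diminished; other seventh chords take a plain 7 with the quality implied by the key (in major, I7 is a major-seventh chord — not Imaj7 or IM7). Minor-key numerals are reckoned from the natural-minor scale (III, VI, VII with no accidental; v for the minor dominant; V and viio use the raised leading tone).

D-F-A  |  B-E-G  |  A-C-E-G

iv - v64 - i7

D-F-A: root D is the subdominant; minor triad there is iv.
B-E-G: minor triad on E = scale degree 5 → v64.
A-C-E-G: minor seventh chord on A = scale degree 1 → i7.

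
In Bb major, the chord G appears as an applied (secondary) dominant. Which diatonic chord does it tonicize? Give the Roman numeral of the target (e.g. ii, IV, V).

ii

The chord is a major triad on G.
A dominant resolves down a perfect fifth: G → C. In Bb major, C is scale degree 2, i.e. ii.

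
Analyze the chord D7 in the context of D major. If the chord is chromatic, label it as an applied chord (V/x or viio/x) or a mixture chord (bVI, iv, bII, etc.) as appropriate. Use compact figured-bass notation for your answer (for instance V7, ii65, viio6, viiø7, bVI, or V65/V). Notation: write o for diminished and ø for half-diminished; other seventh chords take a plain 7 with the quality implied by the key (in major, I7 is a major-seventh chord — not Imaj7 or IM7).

Stacked in thirds the chord is D-F#-A-C: a dominant seventh chord on D.
D is not a diatonic chord root with this quality in D major, but it lies a perfect fifth above G (IV), so the chord functions as an applied dominant of IV.

V7/IV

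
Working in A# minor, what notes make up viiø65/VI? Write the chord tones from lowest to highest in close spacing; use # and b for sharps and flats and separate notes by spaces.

G# B D# E#

viiø65/VI is a secondary leading-tone chord. The target VI is F# in A# minor; the applied chord is rooted a semitone below, on E#.
Building a half-diminished seventh chord on E# gives E#-G#-B-D#.
The figured bass 65 indicates first inversion, placing the third (G#) in the bass: G#-B-D#-E#.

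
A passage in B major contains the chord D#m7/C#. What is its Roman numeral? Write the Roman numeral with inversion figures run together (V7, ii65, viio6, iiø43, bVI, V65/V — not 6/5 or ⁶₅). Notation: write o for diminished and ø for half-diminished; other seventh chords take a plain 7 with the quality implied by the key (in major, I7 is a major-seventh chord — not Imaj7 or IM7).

iii42

Stacked in thirds the chord is D#-F#-A#-C#: a minor seventh chord on D#.
D# is scale degree 3 in B major, and a minor seventh chord on that degree is written iii7.
With C# in the bass the chord is in third inversion, so the figured bass is 42.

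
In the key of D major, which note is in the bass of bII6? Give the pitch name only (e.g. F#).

bII in D major has root Eb; the chord is Eb-G-Bb.
The figure 6 means first inversion — the third is in the bass.

G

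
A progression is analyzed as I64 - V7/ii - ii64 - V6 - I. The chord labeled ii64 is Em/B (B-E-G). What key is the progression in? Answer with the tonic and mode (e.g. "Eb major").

The anchor chord is a minor triad on E, labeled ii64.
If E is scale degree 2 and the mode makes that degree carry a minor triad, the tonic is D and the mode is major.

D major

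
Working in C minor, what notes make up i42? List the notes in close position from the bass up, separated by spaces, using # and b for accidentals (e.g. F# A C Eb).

Bb C Eb G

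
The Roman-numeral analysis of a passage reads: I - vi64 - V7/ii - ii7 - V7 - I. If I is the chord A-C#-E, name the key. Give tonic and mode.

The anchor chord is a major triad on A, labeled I.
If A is scale degree 1 and the mode makes that degree carry a major triad, the tonic is A and the mode is major.

A major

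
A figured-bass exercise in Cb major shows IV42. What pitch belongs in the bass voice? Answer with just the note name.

Eb

IV in Cb major has root Fb; the chord is Fb-Ab-Cb-Eb.
The figure 42 means third inversion — the seventh is in the bass.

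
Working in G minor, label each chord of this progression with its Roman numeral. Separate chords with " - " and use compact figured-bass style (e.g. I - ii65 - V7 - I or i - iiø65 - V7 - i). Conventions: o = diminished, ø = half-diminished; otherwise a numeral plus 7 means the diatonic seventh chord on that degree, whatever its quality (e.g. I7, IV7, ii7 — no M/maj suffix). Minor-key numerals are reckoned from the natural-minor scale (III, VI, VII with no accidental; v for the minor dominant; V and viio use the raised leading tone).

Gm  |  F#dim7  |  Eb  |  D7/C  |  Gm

i - viio7 - VI - V42 - i

Gm has root G, degree 1 in G minor, so i.
F#dim7 has root F#, degree 7 in G minor, so viio7.
Eb: major triad on Eb = scale degree 6 → VI.
D7/C: dominant seventh chord on D = scale degree 5 → V42.
Gm has root G, degree 1 in G minor, so i.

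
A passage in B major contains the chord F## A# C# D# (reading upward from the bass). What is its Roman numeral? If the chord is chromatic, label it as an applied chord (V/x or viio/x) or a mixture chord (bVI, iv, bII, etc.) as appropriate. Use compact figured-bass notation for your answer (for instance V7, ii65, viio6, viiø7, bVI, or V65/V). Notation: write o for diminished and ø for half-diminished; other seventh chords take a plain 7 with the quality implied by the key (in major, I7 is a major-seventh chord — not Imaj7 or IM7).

V65/vi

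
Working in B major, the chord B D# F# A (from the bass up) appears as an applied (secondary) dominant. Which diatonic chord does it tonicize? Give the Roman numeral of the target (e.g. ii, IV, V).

The chord is a dominant seventh chord on B.
A dominant resolves down a perfect fifth: B → E. In B major, E is scale degree 4, i.e. IV.

IV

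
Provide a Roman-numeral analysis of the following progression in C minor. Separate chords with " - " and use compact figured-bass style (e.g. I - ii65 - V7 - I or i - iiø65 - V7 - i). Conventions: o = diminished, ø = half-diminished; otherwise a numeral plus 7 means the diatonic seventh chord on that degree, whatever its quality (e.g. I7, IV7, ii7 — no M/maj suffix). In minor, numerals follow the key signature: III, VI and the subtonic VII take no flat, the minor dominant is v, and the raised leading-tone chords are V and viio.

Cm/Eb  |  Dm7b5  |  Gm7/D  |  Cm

Cm/Eb has root C, degree 1 in C minor, so i6.
Dm7b5: half-diminished seventh chord on D = scale degree 2 → iiø7.
Gm7/D: minor seventh chord on G = scale degree 5 → v43.
Cm: minor triad on C = scale degree 1 → i.

i6 - iiø7 - v43 - i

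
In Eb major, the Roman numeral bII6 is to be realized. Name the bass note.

bII in Eb major has root Fb; the chord is Fb-Ab-Cb.
The figure 6 means first inversion — the third is in the bass.

Ab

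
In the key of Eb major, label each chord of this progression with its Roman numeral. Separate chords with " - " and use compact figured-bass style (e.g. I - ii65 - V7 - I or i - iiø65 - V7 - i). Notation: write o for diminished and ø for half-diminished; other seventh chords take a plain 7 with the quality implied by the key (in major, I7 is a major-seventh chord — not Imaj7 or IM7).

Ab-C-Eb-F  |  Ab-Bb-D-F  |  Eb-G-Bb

ii65 - V42 - I

Ab-C-Eb-F: minor seventh chord on F = scale degree 2 → ii65.
Ab-Bb-D-F has root Bb, degree 5 in Eb major, so V42.
Eb-G-Bb has root Eb, degree 1 in Eb major, so I.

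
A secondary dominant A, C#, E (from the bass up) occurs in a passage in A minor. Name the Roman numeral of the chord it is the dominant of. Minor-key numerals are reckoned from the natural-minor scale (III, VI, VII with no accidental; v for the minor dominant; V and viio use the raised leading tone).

iv

The chord is a major triad on A.
A dominant resolves down a perfect fifth: A → D. In A minor, D is scale degree 4, i.e. iv.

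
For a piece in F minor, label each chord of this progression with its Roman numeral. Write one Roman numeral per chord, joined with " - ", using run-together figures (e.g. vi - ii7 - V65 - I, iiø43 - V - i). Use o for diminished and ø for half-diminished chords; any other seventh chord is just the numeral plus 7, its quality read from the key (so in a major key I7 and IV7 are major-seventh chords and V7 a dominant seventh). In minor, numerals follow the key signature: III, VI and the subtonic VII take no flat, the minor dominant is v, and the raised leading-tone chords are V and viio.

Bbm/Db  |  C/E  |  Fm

iv6 - V6 - i

Bbm/Db has root Bb, degree 4 in F minor, so iv6.
C/E: root C is the dominant; major triad there is V6.
Fm: root F is the tonic; minor triad there is i.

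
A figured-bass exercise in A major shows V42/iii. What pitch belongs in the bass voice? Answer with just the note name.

The applied chord V42/iii is rooted on G#: G#-B#-D#-F#.
The figure 42 means third inversion — the seventh is in the bass.

F#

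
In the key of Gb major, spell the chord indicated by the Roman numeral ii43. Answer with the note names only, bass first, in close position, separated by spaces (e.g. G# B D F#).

The numeral's case and figure indicate a minor seventh chord. In Gb major its root, the supertonic, is Ab.
Stacking thirds from Ab gives Ab-Cb-Eb-Gb.
The figured bass 43 indicates second inversion, placing the fifth (Eb) in the bass: Eb-Gb-Ab-Cb.

Eb Gb Ab Cb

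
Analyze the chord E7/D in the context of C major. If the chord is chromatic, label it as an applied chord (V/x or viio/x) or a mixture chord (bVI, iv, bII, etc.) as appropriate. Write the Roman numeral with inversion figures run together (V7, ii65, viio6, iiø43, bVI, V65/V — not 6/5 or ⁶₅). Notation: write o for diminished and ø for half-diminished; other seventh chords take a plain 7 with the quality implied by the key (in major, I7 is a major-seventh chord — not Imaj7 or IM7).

V42/vi

Stacked in thirds the chord is E-G#-B-D: a dominant seventh chord on E.
E is not a diatonic chord root with this quality in C major, but it lies a perfect fifth above A (vi), so the chord functions as an applied dominant of vi.
With D in the bass the chord is in third inversion, so the figured bass is 42.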